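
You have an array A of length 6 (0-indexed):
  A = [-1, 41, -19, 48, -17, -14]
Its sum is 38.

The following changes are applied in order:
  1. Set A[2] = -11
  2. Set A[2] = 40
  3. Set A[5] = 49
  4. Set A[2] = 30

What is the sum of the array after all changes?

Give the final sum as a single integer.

Answer: 150

Derivation:
Initial sum: 38
Change 1: A[2] -19 -> -11, delta = 8, sum = 46
Change 2: A[2] -11 -> 40, delta = 51, sum = 97
Change 3: A[5] -14 -> 49, delta = 63, sum = 160
Change 4: A[2] 40 -> 30, delta = -10, sum = 150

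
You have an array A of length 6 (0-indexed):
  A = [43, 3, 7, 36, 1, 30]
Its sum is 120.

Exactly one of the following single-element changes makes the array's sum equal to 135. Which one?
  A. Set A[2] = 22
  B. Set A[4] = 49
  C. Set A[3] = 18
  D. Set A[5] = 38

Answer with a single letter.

Answer: A

Derivation:
Option A: A[2] 7->22, delta=15, new_sum=120+(15)=135 <-- matches target
Option B: A[4] 1->49, delta=48, new_sum=120+(48)=168
Option C: A[3] 36->18, delta=-18, new_sum=120+(-18)=102
Option D: A[5] 30->38, delta=8, new_sum=120+(8)=128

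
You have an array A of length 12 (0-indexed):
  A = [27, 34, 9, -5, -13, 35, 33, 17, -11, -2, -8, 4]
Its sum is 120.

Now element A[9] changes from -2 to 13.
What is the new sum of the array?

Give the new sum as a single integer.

Old value at index 9: -2
New value at index 9: 13
Delta = 13 - -2 = 15
New sum = old_sum + delta = 120 + (15) = 135

Answer: 135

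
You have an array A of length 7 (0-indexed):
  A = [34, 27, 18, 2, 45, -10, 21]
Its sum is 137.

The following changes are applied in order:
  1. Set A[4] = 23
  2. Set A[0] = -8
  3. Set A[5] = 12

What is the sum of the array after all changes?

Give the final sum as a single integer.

Initial sum: 137
Change 1: A[4] 45 -> 23, delta = -22, sum = 115
Change 2: A[0] 34 -> -8, delta = -42, sum = 73
Change 3: A[5] -10 -> 12, delta = 22, sum = 95

Answer: 95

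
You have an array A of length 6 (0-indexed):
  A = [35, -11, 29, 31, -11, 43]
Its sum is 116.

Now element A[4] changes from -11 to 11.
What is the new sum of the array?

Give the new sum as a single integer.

Answer: 138

Derivation:
Old value at index 4: -11
New value at index 4: 11
Delta = 11 - -11 = 22
New sum = old_sum + delta = 116 + (22) = 138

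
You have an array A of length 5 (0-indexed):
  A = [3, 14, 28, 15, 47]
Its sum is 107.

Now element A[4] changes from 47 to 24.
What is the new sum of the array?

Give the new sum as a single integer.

Answer: 84

Derivation:
Old value at index 4: 47
New value at index 4: 24
Delta = 24 - 47 = -23
New sum = old_sum + delta = 107 + (-23) = 84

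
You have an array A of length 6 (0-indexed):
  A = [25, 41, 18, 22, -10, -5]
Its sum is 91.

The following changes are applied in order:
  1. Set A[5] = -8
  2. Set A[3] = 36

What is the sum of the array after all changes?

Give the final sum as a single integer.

Answer: 102

Derivation:
Initial sum: 91
Change 1: A[5] -5 -> -8, delta = -3, sum = 88
Change 2: A[3] 22 -> 36, delta = 14, sum = 102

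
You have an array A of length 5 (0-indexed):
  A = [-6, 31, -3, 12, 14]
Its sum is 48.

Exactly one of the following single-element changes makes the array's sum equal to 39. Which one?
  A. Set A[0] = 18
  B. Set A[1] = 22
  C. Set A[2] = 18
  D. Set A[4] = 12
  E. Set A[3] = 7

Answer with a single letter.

Answer: B

Derivation:
Option A: A[0] -6->18, delta=24, new_sum=48+(24)=72
Option B: A[1] 31->22, delta=-9, new_sum=48+(-9)=39 <-- matches target
Option C: A[2] -3->18, delta=21, new_sum=48+(21)=69
Option D: A[4] 14->12, delta=-2, new_sum=48+(-2)=46
Option E: A[3] 12->7, delta=-5, new_sum=48+(-5)=43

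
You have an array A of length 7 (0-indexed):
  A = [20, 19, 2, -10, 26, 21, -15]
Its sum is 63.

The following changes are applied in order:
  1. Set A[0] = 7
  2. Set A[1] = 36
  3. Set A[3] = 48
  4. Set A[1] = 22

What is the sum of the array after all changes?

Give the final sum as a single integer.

Initial sum: 63
Change 1: A[0] 20 -> 7, delta = -13, sum = 50
Change 2: A[1] 19 -> 36, delta = 17, sum = 67
Change 3: A[3] -10 -> 48, delta = 58, sum = 125
Change 4: A[1] 36 -> 22, delta = -14, sum = 111

Answer: 111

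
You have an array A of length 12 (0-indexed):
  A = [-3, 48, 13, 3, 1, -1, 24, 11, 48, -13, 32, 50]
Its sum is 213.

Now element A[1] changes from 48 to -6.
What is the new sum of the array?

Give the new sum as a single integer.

Answer: 159

Derivation:
Old value at index 1: 48
New value at index 1: -6
Delta = -6 - 48 = -54
New sum = old_sum + delta = 213 + (-54) = 159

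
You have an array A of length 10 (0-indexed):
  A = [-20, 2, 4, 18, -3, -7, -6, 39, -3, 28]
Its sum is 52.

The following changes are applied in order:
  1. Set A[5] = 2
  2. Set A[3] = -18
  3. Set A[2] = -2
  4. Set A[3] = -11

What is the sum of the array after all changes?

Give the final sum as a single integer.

Answer: 26

Derivation:
Initial sum: 52
Change 1: A[5] -7 -> 2, delta = 9, sum = 61
Change 2: A[3] 18 -> -18, delta = -36, sum = 25
Change 3: A[2] 4 -> -2, delta = -6, sum = 19
Change 4: A[3] -18 -> -11, delta = 7, sum = 26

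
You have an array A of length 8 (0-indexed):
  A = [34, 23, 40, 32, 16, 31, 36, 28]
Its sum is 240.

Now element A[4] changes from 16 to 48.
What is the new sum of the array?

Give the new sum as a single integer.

Answer: 272

Derivation:
Old value at index 4: 16
New value at index 4: 48
Delta = 48 - 16 = 32
New sum = old_sum + delta = 240 + (32) = 272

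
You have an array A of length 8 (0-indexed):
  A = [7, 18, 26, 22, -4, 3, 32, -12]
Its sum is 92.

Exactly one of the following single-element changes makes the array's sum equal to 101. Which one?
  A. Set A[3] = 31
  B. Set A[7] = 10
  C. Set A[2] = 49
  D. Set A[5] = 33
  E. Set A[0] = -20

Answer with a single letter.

Answer: A

Derivation:
Option A: A[3] 22->31, delta=9, new_sum=92+(9)=101 <-- matches target
Option B: A[7] -12->10, delta=22, new_sum=92+(22)=114
Option C: A[2] 26->49, delta=23, new_sum=92+(23)=115
Option D: A[5] 3->33, delta=30, new_sum=92+(30)=122
Option E: A[0] 7->-20, delta=-27, new_sum=92+(-27)=65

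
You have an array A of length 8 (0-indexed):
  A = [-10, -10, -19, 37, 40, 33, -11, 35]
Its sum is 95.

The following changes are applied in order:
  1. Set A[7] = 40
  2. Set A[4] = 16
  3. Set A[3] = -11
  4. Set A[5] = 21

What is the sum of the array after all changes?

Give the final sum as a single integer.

Initial sum: 95
Change 1: A[7] 35 -> 40, delta = 5, sum = 100
Change 2: A[4] 40 -> 16, delta = -24, sum = 76
Change 3: A[3] 37 -> -11, delta = -48, sum = 28
Change 4: A[5] 33 -> 21, delta = -12, sum = 16

Answer: 16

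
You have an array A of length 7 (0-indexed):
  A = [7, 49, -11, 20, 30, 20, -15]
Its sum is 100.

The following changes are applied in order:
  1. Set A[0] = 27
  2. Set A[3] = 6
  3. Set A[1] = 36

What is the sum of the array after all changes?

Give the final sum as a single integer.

Answer: 93

Derivation:
Initial sum: 100
Change 1: A[0] 7 -> 27, delta = 20, sum = 120
Change 2: A[3] 20 -> 6, delta = -14, sum = 106
Change 3: A[1] 49 -> 36, delta = -13, sum = 93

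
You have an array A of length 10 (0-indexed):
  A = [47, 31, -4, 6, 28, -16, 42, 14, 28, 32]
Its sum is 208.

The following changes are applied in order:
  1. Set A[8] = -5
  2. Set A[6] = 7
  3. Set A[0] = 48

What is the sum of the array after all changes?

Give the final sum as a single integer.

Initial sum: 208
Change 1: A[8] 28 -> -5, delta = -33, sum = 175
Change 2: A[6] 42 -> 7, delta = -35, sum = 140
Change 3: A[0] 47 -> 48, delta = 1, sum = 141

Answer: 141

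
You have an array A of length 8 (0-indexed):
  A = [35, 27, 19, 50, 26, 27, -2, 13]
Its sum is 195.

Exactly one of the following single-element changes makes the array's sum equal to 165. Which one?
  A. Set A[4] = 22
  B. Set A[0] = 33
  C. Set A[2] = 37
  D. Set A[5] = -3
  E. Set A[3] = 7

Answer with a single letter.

Answer: D

Derivation:
Option A: A[4] 26->22, delta=-4, new_sum=195+(-4)=191
Option B: A[0] 35->33, delta=-2, new_sum=195+(-2)=193
Option C: A[2] 19->37, delta=18, new_sum=195+(18)=213
Option D: A[5] 27->-3, delta=-30, new_sum=195+(-30)=165 <-- matches target
Option E: A[3] 50->7, delta=-43, new_sum=195+(-43)=152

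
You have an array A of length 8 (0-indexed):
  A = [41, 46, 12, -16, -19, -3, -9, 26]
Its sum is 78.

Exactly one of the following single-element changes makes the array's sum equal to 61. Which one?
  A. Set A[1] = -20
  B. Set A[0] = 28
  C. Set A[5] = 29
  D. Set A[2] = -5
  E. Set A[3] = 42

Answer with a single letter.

Answer: D

Derivation:
Option A: A[1] 46->-20, delta=-66, new_sum=78+(-66)=12
Option B: A[0] 41->28, delta=-13, new_sum=78+(-13)=65
Option C: A[5] -3->29, delta=32, new_sum=78+(32)=110
Option D: A[2] 12->-5, delta=-17, new_sum=78+(-17)=61 <-- matches target
Option E: A[3] -16->42, delta=58, new_sum=78+(58)=136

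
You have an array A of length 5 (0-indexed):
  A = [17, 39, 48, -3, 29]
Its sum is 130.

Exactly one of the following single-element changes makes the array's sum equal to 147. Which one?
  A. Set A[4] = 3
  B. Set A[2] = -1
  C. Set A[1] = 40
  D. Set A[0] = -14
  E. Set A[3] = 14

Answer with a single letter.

Option A: A[4] 29->3, delta=-26, new_sum=130+(-26)=104
Option B: A[2] 48->-1, delta=-49, new_sum=130+(-49)=81
Option C: A[1] 39->40, delta=1, new_sum=130+(1)=131
Option D: A[0] 17->-14, delta=-31, new_sum=130+(-31)=99
Option E: A[3] -3->14, delta=17, new_sum=130+(17)=147 <-- matches target

Answer: E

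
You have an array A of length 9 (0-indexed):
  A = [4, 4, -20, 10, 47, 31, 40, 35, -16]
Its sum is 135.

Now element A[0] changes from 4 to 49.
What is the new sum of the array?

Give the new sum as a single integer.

Answer: 180

Derivation:
Old value at index 0: 4
New value at index 0: 49
Delta = 49 - 4 = 45
New sum = old_sum + delta = 135 + (45) = 180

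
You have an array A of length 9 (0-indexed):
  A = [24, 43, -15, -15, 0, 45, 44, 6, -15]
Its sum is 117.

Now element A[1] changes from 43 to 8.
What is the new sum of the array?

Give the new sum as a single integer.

Old value at index 1: 43
New value at index 1: 8
Delta = 8 - 43 = -35
New sum = old_sum + delta = 117 + (-35) = 82

Answer: 82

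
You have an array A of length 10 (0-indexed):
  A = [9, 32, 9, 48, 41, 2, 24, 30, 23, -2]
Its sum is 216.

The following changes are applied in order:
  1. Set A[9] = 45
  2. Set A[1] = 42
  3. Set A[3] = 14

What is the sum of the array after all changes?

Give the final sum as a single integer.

Initial sum: 216
Change 1: A[9] -2 -> 45, delta = 47, sum = 263
Change 2: A[1] 32 -> 42, delta = 10, sum = 273
Change 3: A[3] 48 -> 14, delta = -34, sum = 239

Answer: 239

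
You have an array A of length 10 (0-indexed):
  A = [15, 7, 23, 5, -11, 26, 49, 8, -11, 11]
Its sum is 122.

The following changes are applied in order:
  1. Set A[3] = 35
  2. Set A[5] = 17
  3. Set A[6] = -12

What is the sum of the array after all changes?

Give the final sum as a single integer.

Initial sum: 122
Change 1: A[3] 5 -> 35, delta = 30, sum = 152
Change 2: A[5] 26 -> 17, delta = -9, sum = 143
Change 3: A[6] 49 -> -12, delta = -61, sum = 82

Answer: 82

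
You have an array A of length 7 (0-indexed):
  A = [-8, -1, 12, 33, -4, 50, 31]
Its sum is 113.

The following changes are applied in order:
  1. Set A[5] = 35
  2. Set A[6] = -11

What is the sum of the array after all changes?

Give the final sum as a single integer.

Answer: 56

Derivation:
Initial sum: 113
Change 1: A[5] 50 -> 35, delta = -15, sum = 98
Change 2: A[6] 31 -> -11, delta = -42, sum = 56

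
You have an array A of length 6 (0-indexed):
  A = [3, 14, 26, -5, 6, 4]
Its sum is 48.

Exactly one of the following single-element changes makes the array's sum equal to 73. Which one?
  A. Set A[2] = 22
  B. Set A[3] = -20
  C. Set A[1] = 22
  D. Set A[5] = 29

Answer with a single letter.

Answer: D

Derivation:
Option A: A[2] 26->22, delta=-4, new_sum=48+(-4)=44
Option B: A[3] -5->-20, delta=-15, new_sum=48+(-15)=33
Option C: A[1] 14->22, delta=8, new_sum=48+(8)=56
Option D: A[5] 4->29, delta=25, new_sum=48+(25)=73 <-- matches target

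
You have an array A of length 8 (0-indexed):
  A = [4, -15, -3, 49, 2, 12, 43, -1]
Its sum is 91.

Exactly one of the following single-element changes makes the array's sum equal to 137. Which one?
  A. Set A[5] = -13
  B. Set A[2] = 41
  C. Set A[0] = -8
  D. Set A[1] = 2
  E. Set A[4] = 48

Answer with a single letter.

Answer: E

Derivation:
Option A: A[5] 12->-13, delta=-25, new_sum=91+(-25)=66
Option B: A[2] -3->41, delta=44, new_sum=91+(44)=135
Option C: A[0] 4->-8, delta=-12, new_sum=91+(-12)=79
Option D: A[1] -15->2, delta=17, new_sum=91+(17)=108
Option E: A[4] 2->48, delta=46, new_sum=91+(46)=137 <-- matches target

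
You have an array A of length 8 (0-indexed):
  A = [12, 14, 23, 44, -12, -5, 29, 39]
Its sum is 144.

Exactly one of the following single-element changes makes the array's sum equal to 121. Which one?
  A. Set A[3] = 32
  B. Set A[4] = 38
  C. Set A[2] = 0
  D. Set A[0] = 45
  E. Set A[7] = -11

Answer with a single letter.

Option A: A[3] 44->32, delta=-12, new_sum=144+(-12)=132
Option B: A[4] -12->38, delta=50, new_sum=144+(50)=194
Option C: A[2] 23->0, delta=-23, new_sum=144+(-23)=121 <-- matches target
Option D: A[0] 12->45, delta=33, new_sum=144+(33)=177
Option E: A[7] 39->-11, delta=-50, new_sum=144+(-50)=94

Answer: C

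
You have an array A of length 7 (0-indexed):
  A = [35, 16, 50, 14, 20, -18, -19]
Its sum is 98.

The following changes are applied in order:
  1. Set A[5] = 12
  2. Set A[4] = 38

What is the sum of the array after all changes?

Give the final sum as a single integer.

Answer: 146

Derivation:
Initial sum: 98
Change 1: A[5] -18 -> 12, delta = 30, sum = 128
Change 2: A[4] 20 -> 38, delta = 18, sum = 146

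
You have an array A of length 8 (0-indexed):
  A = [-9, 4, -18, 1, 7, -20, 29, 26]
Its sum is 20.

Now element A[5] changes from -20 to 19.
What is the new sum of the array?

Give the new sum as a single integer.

Answer: 59

Derivation:
Old value at index 5: -20
New value at index 5: 19
Delta = 19 - -20 = 39
New sum = old_sum + delta = 20 + (39) = 59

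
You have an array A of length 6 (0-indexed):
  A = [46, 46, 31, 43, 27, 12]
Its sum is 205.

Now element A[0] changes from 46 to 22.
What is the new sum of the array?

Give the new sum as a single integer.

Old value at index 0: 46
New value at index 0: 22
Delta = 22 - 46 = -24
New sum = old_sum + delta = 205 + (-24) = 181

Answer: 181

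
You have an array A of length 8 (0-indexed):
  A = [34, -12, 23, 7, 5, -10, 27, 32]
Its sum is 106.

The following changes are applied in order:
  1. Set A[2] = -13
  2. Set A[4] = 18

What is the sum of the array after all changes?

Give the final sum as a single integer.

Answer: 83

Derivation:
Initial sum: 106
Change 1: A[2] 23 -> -13, delta = -36, sum = 70
Change 2: A[4] 5 -> 18, delta = 13, sum = 83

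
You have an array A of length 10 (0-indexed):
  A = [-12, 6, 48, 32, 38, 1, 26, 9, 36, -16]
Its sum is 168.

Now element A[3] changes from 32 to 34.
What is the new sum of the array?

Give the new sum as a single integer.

Answer: 170

Derivation:
Old value at index 3: 32
New value at index 3: 34
Delta = 34 - 32 = 2
New sum = old_sum + delta = 168 + (2) = 170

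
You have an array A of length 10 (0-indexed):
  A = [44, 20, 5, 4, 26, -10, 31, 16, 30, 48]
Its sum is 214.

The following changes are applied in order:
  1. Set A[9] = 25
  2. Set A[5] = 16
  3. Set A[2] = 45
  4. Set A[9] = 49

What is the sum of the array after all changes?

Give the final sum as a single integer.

Initial sum: 214
Change 1: A[9] 48 -> 25, delta = -23, sum = 191
Change 2: A[5] -10 -> 16, delta = 26, sum = 217
Change 3: A[2] 5 -> 45, delta = 40, sum = 257
Change 4: A[9] 25 -> 49, delta = 24, sum = 281

Answer: 281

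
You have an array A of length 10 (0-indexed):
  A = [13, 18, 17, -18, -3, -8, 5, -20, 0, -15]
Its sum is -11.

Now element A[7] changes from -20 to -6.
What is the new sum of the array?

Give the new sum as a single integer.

Old value at index 7: -20
New value at index 7: -6
Delta = -6 - -20 = 14
New sum = old_sum + delta = -11 + (14) = 3

Answer: 3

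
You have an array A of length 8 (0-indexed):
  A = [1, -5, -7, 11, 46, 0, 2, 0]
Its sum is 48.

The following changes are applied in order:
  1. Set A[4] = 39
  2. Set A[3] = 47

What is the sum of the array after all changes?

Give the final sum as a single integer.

Answer: 77

Derivation:
Initial sum: 48
Change 1: A[4] 46 -> 39, delta = -7, sum = 41
Change 2: A[3] 11 -> 47, delta = 36, sum = 77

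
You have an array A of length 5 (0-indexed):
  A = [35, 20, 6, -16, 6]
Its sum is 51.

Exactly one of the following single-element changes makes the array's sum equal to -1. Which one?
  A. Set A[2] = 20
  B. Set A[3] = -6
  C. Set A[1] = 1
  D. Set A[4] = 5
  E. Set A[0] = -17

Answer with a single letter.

Option A: A[2] 6->20, delta=14, new_sum=51+(14)=65
Option B: A[3] -16->-6, delta=10, new_sum=51+(10)=61
Option C: A[1] 20->1, delta=-19, new_sum=51+(-19)=32
Option D: A[4] 6->5, delta=-1, new_sum=51+(-1)=50
Option E: A[0] 35->-17, delta=-52, new_sum=51+(-52)=-1 <-- matches target

Answer: E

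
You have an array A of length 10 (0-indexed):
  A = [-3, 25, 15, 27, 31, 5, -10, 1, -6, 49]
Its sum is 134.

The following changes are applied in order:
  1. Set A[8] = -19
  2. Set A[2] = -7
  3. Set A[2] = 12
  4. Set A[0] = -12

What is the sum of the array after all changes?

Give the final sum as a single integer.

Answer: 109

Derivation:
Initial sum: 134
Change 1: A[8] -6 -> -19, delta = -13, sum = 121
Change 2: A[2] 15 -> -7, delta = -22, sum = 99
Change 3: A[2] -7 -> 12, delta = 19, sum = 118
Change 4: A[0] -3 -> -12, delta = -9, sum = 109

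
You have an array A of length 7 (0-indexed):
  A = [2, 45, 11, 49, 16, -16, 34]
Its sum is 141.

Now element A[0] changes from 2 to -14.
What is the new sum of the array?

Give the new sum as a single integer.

Old value at index 0: 2
New value at index 0: -14
Delta = -14 - 2 = -16
New sum = old_sum + delta = 141 + (-16) = 125

Answer: 125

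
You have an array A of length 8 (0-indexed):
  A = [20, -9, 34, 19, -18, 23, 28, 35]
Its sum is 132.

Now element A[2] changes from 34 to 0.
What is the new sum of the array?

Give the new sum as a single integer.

Old value at index 2: 34
New value at index 2: 0
Delta = 0 - 34 = -34
New sum = old_sum + delta = 132 + (-34) = 98

Answer: 98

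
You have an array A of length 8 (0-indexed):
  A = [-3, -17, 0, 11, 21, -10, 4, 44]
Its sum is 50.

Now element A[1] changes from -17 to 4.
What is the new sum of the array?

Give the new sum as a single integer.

Answer: 71

Derivation:
Old value at index 1: -17
New value at index 1: 4
Delta = 4 - -17 = 21
New sum = old_sum + delta = 50 + (21) = 71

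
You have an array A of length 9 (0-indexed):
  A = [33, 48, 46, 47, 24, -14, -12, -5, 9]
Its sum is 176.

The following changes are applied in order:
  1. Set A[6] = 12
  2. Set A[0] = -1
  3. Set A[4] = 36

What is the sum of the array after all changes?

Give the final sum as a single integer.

Answer: 178

Derivation:
Initial sum: 176
Change 1: A[6] -12 -> 12, delta = 24, sum = 200
Change 2: A[0] 33 -> -1, delta = -34, sum = 166
Change 3: A[4] 24 -> 36, delta = 12, sum = 178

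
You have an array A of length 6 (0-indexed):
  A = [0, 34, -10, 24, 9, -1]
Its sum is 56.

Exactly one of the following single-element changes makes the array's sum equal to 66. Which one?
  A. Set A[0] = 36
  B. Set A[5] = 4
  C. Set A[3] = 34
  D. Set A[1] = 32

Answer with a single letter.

Answer: C

Derivation:
Option A: A[0] 0->36, delta=36, new_sum=56+(36)=92
Option B: A[5] -1->4, delta=5, new_sum=56+(5)=61
Option C: A[3] 24->34, delta=10, new_sum=56+(10)=66 <-- matches target
Option D: A[1] 34->32, delta=-2, new_sum=56+(-2)=54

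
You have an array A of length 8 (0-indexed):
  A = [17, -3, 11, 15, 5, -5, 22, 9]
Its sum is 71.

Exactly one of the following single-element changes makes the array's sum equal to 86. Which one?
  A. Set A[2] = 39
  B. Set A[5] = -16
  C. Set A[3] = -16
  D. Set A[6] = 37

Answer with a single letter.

Answer: D

Derivation:
Option A: A[2] 11->39, delta=28, new_sum=71+(28)=99
Option B: A[5] -5->-16, delta=-11, new_sum=71+(-11)=60
Option C: A[3] 15->-16, delta=-31, new_sum=71+(-31)=40
Option D: A[6] 22->37, delta=15, new_sum=71+(15)=86 <-- matches target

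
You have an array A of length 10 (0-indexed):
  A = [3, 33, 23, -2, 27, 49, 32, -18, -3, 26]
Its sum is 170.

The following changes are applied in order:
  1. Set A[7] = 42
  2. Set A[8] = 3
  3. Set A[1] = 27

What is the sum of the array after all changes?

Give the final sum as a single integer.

Answer: 230

Derivation:
Initial sum: 170
Change 1: A[7] -18 -> 42, delta = 60, sum = 230
Change 2: A[8] -3 -> 3, delta = 6, sum = 236
Change 3: A[1] 33 -> 27, delta = -6, sum = 230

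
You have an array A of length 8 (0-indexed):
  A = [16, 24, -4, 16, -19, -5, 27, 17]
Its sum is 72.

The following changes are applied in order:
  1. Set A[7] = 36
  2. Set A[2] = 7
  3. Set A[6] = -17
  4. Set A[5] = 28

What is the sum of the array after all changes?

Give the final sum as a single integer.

Initial sum: 72
Change 1: A[7] 17 -> 36, delta = 19, sum = 91
Change 2: A[2] -4 -> 7, delta = 11, sum = 102
Change 3: A[6] 27 -> -17, delta = -44, sum = 58
Change 4: A[5] -5 -> 28, delta = 33, sum = 91

Answer: 91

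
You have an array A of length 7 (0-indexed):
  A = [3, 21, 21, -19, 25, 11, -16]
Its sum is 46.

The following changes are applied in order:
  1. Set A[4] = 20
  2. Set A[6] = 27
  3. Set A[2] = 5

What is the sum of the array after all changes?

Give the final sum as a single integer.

Answer: 68

Derivation:
Initial sum: 46
Change 1: A[4] 25 -> 20, delta = -5, sum = 41
Change 2: A[6] -16 -> 27, delta = 43, sum = 84
Change 3: A[2] 21 -> 5, delta = -16, sum = 68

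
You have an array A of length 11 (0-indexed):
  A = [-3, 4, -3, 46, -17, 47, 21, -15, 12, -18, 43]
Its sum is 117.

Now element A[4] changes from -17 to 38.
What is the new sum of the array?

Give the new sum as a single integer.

Answer: 172

Derivation:
Old value at index 4: -17
New value at index 4: 38
Delta = 38 - -17 = 55
New sum = old_sum + delta = 117 + (55) = 172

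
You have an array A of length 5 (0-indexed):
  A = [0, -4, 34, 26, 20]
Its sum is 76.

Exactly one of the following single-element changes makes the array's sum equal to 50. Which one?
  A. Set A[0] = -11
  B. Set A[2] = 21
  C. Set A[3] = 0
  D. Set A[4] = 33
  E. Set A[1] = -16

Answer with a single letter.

Answer: C

Derivation:
Option A: A[0] 0->-11, delta=-11, new_sum=76+(-11)=65
Option B: A[2] 34->21, delta=-13, new_sum=76+(-13)=63
Option C: A[3] 26->0, delta=-26, new_sum=76+(-26)=50 <-- matches target
Option D: A[4] 20->33, delta=13, new_sum=76+(13)=89
Option E: A[1] -4->-16, delta=-12, new_sum=76+(-12)=64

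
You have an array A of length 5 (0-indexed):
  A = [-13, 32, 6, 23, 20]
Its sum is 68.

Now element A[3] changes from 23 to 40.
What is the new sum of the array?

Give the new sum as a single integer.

Old value at index 3: 23
New value at index 3: 40
Delta = 40 - 23 = 17
New sum = old_sum + delta = 68 + (17) = 85

Answer: 85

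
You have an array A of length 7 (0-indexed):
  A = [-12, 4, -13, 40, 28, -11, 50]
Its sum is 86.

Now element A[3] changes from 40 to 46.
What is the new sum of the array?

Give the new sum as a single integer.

Old value at index 3: 40
New value at index 3: 46
Delta = 46 - 40 = 6
New sum = old_sum + delta = 86 + (6) = 92

Answer: 92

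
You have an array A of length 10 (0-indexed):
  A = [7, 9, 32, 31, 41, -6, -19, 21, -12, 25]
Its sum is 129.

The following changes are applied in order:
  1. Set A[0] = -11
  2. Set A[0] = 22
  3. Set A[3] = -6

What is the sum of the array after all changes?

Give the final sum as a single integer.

Answer: 107

Derivation:
Initial sum: 129
Change 1: A[0] 7 -> -11, delta = -18, sum = 111
Change 2: A[0] -11 -> 22, delta = 33, sum = 144
Change 3: A[3] 31 -> -6, delta = -37, sum = 107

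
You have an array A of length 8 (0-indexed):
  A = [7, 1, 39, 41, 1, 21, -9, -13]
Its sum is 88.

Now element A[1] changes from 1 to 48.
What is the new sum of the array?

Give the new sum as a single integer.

Old value at index 1: 1
New value at index 1: 48
Delta = 48 - 1 = 47
New sum = old_sum + delta = 88 + (47) = 135

Answer: 135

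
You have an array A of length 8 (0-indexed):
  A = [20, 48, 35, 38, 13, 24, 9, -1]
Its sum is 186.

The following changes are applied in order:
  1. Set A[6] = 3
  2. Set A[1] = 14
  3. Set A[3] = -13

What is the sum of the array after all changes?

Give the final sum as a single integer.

Initial sum: 186
Change 1: A[6] 9 -> 3, delta = -6, sum = 180
Change 2: A[1] 48 -> 14, delta = -34, sum = 146
Change 3: A[3] 38 -> -13, delta = -51, sum = 95

Answer: 95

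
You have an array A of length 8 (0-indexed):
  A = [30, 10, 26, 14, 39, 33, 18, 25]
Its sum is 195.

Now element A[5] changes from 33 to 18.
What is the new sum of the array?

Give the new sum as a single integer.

Answer: 180

Derivation:
Old value at index 5: 33
New value at index 5: 18
Delta = 18 - 33 = -15
New sum = old_sum + delta = 195 + (-15) = 180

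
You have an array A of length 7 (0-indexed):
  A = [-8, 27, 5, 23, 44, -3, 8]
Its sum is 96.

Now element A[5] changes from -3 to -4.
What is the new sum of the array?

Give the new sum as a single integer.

Answer: 95

Derivation:
Old value at index 5: -3
New value at index 5: -4
Delta = -4 - -3 = -1
New sum = old_sum + delta = 96 + (-1) = 95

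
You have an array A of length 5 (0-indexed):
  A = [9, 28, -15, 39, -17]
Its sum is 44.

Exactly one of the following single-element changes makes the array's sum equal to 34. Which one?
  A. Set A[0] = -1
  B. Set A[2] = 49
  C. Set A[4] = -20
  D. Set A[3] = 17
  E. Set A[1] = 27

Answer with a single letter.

Option A: A[0] 9->-1, delta=-10, new_sum=44+(-10)=34 <-- matches target
Option B: A[2] -15->49, delta=64, new_sum=44+(64)=108
Option C: A[4] -17->-20, delta=-3, new_sum=44+(-3)=41
Option D: A[3] 39->17, delta=-22, new_sum=44+(-22)=22
Option E: A[1] 28->27, delta=-1, new_sum=44+(-1)=43

Answer: A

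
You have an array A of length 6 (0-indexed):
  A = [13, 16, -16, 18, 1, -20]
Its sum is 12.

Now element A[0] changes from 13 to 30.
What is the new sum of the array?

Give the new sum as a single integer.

Old value at index 0: 13
New value at index 0: 30
Delta = 30 - 13 = 17
New sum = old_sum + delta = 12 + (17) = 29

Answer: 29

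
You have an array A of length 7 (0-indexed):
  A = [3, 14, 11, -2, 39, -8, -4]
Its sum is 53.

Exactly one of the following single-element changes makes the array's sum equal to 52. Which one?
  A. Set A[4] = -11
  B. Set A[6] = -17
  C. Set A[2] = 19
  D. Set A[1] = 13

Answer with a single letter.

Option A: A[4] 39->-11, delta=-50, new_sum=53+(-50)=3
Option B: A[6] -4->-17, delta=-13, new_sum=53+(-13)=40
Option C: A[2] 11->19, delta=8, new_sum=53+(8)=61
Option D: A[1] 14->13, delta=-1, new_sum=53+(-1)=52 <-- matches target

Answer: D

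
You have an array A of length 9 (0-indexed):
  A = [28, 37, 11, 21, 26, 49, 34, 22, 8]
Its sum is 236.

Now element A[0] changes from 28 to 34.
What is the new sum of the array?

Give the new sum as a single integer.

Old value at index 0: 28
New value at index 0: 34
Delta = 34 - 28 = 6
New sum = old_sum + delta = 236 + (6) = 242

Answer: 242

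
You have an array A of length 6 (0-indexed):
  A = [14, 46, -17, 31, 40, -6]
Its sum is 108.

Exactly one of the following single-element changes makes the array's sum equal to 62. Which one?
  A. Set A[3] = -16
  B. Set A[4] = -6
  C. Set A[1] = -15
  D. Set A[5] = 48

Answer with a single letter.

Option A: A[3] 31->-16, delta=-47, new_sum=108+(-47)=61
Option B: A[4] 40->-6, delta=-46, new_sum=108+(-46)=62 <-- matches target
Option C: A[1] 46->-15, delta=-61, new_sum=108+(-61)=47
Option D: A[5] -6->48, delta=54, new_sum=108+(54)=162

Answer: B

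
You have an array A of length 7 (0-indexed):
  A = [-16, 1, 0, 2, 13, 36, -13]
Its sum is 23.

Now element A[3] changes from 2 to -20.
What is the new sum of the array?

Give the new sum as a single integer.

Old value at index 3: 2
New value at index 3: -20
Delta = -20 - 2 = -22
New sum = old_sum + delta = 23 + (-22) = 1

Answer: 1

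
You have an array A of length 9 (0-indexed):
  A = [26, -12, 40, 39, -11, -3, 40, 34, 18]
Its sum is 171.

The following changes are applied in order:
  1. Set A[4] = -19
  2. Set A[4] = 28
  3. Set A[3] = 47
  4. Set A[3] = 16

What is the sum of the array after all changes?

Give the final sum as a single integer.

Initial sum: 171
Change 1: A[4] -11 -> -19, delta = -8, sum = 163
Change 2: A[4] -19 -> 28, delta = 47, sum = 210
Change 3: A[3] 39 -> 47, delta = 8, sum = 218
Change 4: A[3] 47 -> 16, delta = -31, sum = 187

Answer: 187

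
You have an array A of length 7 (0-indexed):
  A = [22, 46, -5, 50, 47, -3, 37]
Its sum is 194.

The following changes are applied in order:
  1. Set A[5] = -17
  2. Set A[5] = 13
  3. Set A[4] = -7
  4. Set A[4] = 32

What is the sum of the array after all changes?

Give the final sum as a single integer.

Initial sum: 194
Change 1: A[5] -3 -> -17, delta = -14, sum = 180
Change 2: A[5] -17 -> 13, delta = 30, sum = 210
Change 3: A[4] 47 -> -7, delta = -54, sum = 156
Change 4: A[4] -7 -> 32, delta = 39, sum = 195

Answer: 195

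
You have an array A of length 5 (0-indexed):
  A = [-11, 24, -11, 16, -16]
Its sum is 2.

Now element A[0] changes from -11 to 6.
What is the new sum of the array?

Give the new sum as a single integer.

Answer: 19

Derivation:
Old value at index 0: -11
New value at index 0: 6
Delta = 6 - -11 = 17
New sum = old_sum + delta = 2 + (17) = 19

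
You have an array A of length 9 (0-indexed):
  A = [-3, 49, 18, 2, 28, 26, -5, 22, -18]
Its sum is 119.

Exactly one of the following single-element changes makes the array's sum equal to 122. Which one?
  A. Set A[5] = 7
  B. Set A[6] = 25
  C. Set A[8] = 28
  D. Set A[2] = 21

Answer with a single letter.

Option A: A[5] 26->7, delta=-19, new_sum=119+(-19)=100
Option B: A[6] -5->25, delta=30, new_sum=119+(30)=149
Option C: A[8] -18->28, delta=46, new_sum=119+(46)=165
Option D: A[2] 18->21, delta=3, new_sum=119+(3)=122 <-- matches target

Answer: D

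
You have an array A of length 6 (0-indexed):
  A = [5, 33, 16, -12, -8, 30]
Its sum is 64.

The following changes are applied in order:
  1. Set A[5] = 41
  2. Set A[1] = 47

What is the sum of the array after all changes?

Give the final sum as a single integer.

Initial sum: 64
Change 1: A[5] 30 -> 41, delta = 11, sum = 75
Change 2: A[1] 33 -> 47, delta = 14, sum = 89

Answer: 89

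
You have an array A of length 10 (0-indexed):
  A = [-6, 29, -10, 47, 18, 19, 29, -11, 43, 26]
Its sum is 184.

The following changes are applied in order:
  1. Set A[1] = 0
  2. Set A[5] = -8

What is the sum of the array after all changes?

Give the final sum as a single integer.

Answer: 128

Derivation:
Initial sum: 184
Change 1: A[1] 29 -> 0, delta = -29, sum = 155
Change 2: A[5] 19 -> -8, delta = -27, sum = 128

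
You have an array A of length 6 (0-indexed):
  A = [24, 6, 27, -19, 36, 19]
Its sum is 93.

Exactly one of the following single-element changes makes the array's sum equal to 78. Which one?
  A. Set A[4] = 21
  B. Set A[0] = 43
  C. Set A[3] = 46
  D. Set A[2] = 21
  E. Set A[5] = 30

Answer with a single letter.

Answer: A

Derivation:
Option A: A[4] 36->21, delta=-15, new_sum=93+(-15)=78 <-- matches target
Option B: A[0] 24->43, delta=19, new_sum=93+(19)=112
Option C: A[3] -19->46, delta=65, new_sum=93+(65)=158
Option D: A[2] 27->21, delta=-6, new_sum=93+(-6)=87
Option E: A[5] 19->30, delta=11, new_sum=93+(11)=104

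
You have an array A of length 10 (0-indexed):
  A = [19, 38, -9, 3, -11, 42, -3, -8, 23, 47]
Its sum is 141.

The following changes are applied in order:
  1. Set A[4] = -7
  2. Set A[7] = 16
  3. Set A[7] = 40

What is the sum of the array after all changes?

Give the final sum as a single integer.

Answer: 193

Derivation:
Initial sum: 141
Change 1: A[4] -11 -> -7, delta = 4, sum = 145
Change 2: A[7] -8 -> 16, delta = 24, sum = 169
Change 3: A[7] 16 -> 40, delta = 24, sum = 193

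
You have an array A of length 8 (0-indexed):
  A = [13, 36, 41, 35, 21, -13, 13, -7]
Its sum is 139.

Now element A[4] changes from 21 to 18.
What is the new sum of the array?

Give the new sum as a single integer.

Answer: 136

Derivation:
Old value at index 4: 21
New value at index 4: 18
Delta = 18 - 21 = -3
New sum = old_sum + delta = 139 + (-3) = 136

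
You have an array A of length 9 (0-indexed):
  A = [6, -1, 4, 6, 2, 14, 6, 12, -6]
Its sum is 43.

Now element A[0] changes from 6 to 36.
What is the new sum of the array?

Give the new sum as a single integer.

Old value at index 0: 6
New value at index 0: 36
Delta = 36 - 6 = 30
New sum = old_sum + delta = 43 + (30) = 73

Answer: 73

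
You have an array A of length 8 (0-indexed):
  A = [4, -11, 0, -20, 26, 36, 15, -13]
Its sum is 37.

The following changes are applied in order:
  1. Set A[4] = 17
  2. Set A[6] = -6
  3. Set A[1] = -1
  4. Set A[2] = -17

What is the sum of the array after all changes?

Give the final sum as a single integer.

Initial sum: 37
Change 1: A[4] 26 -> 17, delta = -9, sum = 28
Change 2: A[6] 15 -> -6, delta = -21, sum = 7
Change 3: A[1] -11 -> -1, delta = 10, sum = 17
Change 4: A[2] 0 -> -17, delta = -17, sum = 0

Answer: 0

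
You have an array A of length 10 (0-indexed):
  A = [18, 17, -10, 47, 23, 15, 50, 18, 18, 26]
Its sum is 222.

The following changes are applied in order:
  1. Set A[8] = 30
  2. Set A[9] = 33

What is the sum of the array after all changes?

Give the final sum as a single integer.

Initial sum: 222
Change 1: A[8] 18 -> 30, delta = 12, sum = 234
Change 2: A[9] 26 -> 33, delta = 7, sum = 241

Answer: 241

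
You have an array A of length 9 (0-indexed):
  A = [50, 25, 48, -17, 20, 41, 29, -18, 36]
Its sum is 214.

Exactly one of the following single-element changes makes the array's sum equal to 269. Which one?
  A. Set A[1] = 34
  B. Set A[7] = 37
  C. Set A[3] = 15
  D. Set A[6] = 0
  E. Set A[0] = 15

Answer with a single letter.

Option A: A[1] 25->34, delta=9, new_sum=214+(9)=223
Option B: A[7] -18->37, delta=55, new_sum=214+(55)=269 <-- matches target
Option C: A[3] -17->15, delta=32, new_sum=214+(32)=246
Option D: A[6] 29->0, delta=-29, new_sum=214+(-29)=185
Option E: A[0] 50->15, delta=-35, new_sum=214+(-35)=179

Answer: B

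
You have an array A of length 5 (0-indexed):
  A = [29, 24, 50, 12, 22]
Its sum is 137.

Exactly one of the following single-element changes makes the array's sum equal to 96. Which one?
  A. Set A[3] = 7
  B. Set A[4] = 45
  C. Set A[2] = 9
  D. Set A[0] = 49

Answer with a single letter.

Option A: A[3] 12->7, delta=-5, new_sum=137+(-5)=132
Option B: A[4] 22->45, delta=23, new_sum=137+(23)=160
Option C: A[2] 50->9, delta=-41, new_sum=137+(-41)=96 <-- matches target
Option D: A[0] 29->49, delta=20, new_sum=137+(20)=157

Answer: C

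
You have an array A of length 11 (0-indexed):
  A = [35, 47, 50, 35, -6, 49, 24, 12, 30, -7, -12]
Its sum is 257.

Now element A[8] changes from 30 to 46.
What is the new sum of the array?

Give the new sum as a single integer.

Old value at index 8: 30
New value at index 8: 46
Delta = 46 - 30 = 16
New sum = old_sum + delta = 257 + (16) = 273

Answer: 273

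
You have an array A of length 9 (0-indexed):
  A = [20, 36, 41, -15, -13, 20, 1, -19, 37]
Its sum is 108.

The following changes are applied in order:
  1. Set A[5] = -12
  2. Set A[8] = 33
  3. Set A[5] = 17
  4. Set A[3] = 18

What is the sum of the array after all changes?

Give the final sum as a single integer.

Initial sum: 108
Change 1: A[5] 20 -> -12, delta = -32, sum = 76
Change 2: A[8] 37 -> 33, delta = -4, sum = 72
Change 3: A[5] -12 -> 17, delta = 29, sum = 101
Change 4: A[3] -15 -> 18, delta = 33, sum = 134

Answer: 134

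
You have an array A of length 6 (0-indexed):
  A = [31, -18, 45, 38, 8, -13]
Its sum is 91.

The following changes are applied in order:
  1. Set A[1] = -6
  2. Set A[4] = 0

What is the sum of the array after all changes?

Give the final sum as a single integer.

Answer: 95

Derivation:
Initial sum: 91
Change 1: A[1] -18 -> -6, delta = 12, sum = 103
Change 2: A[4] 8 -> 0, delta = -8, sum = 95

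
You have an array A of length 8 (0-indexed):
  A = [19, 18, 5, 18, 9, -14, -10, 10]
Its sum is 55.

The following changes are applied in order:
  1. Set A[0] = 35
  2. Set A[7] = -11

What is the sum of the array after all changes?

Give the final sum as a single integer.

Answer: 50

Derivation:
Initial sum: 55
Change 1: A[0] 19 -> 35, delta = 16, sum = 71
Change 2: A[7] 10 -> -11, delta = -21, sum = 50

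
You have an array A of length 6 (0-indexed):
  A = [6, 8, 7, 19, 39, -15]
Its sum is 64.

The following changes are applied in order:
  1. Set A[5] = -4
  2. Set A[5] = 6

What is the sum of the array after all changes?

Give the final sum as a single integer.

Initial sum: 64
Change 1: A[5] -15 -> -4, delta = 11, sum = 75
Change 2: A[5] -4 -> 6, delta = 10, sum = 85

Answer: 85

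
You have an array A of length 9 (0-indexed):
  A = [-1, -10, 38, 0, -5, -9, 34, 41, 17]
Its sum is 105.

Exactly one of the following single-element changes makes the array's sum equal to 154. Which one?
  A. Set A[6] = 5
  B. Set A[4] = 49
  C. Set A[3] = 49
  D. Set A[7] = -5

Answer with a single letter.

Option A: A[6] 34->5, delta=-29, new_sum=105+(-29)=76
Option B: A[4] -5->49, delta=54, new_sum=105+(54)=159
Option C: A[3] 0->49, delta=49, new_sum=105+(49)=154 <-- matches target
Option D: A[7] 41->-5, delta=-46, new_sum=105+(-46)=59

Answer: C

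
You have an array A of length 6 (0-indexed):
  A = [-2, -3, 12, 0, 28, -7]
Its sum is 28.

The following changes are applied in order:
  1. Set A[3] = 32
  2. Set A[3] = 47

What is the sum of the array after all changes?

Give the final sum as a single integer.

Answer: 75

Derivation:
Initial sum: 28
Change 1: A[3] 0 -> 32, delta = 32, sum = 60
Change 2: A[3] 32 -> 47, delta = 15, sum = 75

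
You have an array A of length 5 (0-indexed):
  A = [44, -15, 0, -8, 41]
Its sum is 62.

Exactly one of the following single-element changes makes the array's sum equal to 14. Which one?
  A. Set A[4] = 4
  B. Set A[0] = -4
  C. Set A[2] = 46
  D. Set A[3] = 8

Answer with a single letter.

Answer: B

Derivation:
Option A: A[4] 41->4, delta=-37, new_sum=62+(-37)=25
Option B: A[0] 44->-4, delta=-48, new_sum=62+(-48)=14 <-- matches target
Option C: A[2] 0->46, delta=46, new_sum=62+(46)=108
Option D: A[3] -8->8, delta=16, new_sum=62+(16)=78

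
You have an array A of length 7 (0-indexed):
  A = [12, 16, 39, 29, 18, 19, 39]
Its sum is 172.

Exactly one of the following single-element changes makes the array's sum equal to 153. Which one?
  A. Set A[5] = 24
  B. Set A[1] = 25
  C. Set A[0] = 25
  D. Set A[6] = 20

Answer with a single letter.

Answer: D

Derivation:
Option A: A[5] 19->24, delta=5, new_sum=172+(5)=177
Option B: A[1] 16->25, delta=9, new_sum=172+(9)=181
Option C: A[0] 12->25, delta=13, new_sum=172+(13)=185
Option D: A[6] 39->20, delta=-19, new_sum=172+(-19)=153 <-- matches target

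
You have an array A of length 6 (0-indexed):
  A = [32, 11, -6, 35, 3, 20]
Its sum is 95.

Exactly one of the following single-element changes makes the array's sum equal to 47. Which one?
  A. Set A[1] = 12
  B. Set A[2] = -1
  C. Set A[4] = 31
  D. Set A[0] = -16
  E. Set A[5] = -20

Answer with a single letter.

Answer: D

Derivation:
Option A: A[1] 11->12, delta=1, new_sum=95+(1)=96
Option B: A[2] -6->-1, delta=5, new_sum=95+(5)=100
Option C: A[4] 3->31, delta=28, new_sum=95+(28)=123
Option D: A[0] 32->-16, delta=-48, new_sum=95+(-48)=47 <-- matches target
Option E: A[5] 20->-20, delta=-40, new_sum=95+(-40)=55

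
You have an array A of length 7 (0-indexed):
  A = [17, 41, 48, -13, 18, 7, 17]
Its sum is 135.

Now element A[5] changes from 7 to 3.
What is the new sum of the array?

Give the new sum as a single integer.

Answer: 131

Derivation:
Old value at index 5: 7
New value at index 5: 3
Delta = 3 - 7 = -4
New sum = old_sum + delta = 135 + (-4) = 131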